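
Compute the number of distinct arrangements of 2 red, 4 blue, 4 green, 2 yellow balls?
207,900

Solution: Multinomial: 12!/(2! × 4! × 4! × 2!) = 207,900.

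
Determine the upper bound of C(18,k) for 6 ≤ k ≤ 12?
48,620

Solution: C(18,k) is maximised at the centre of the row: C(18,9) = 48,620.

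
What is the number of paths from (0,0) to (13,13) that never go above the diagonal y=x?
742,900

Counted by the Catalan number C_13: C_13 = C(26,13)/(13+1) = 10,400,600/14 = 742,900.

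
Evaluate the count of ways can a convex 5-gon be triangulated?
5

Reasoning: Using the Catalan number formula: C_n = C(2n, n) / (n+1)
C_3 = C(6, 3) / (3+1)
     = 20 / 4
     = 5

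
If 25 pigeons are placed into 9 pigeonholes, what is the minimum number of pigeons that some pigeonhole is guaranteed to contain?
3

Working:
Pigeonhole: ⌈25/9⌉ = 3.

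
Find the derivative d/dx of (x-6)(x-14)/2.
d/dx[(x-6)(x-14)] = (x-14) + (x-6) = 2x - 20. Dividing by 2 gives (2x - 20)/2.

Answer: (2x - 20)/2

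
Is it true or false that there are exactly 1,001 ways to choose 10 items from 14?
True

Reasoning: C(14,10) = 1,001.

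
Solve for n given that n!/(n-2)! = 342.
19

Solution: n!/(n-2)! = n×(n-1), a product of 2 consecutive integers ≈ (n−0.5)^2. 342^(1/2) + 0.5 ≈ 19.0; check n = 19: 19×18 = 342 ✓. So n = 19.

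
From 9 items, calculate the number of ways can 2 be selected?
C(9,2) = 9! / (2! × (9-2)!)
         = 9! / (2! × 7!)
         = 36

Answer: 36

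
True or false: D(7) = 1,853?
False
Derangements of 7 elements: D(7) = (7-1)·[D(6) + D(5)] = 6·[265 + 44] = 1,854.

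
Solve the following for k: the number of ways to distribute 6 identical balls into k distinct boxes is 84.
4

Working:
Stars and bars: the count is C(6+k−1, k−1), increasing in k. k=2: C(7,1) = 7, k=3: C(8,2) = 28, k=4: C(9,3) = 84 ✓. So k = 4.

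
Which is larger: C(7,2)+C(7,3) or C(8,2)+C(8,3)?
C(8,2)+C(8,3)

Solution: First=56, Second=84.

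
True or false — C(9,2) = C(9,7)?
Symmetry C(n,k) = C(n,n-k): C(9,2) = 36 and C(9,7) = 36. Both sides agree, so the statement holds.

Answer: True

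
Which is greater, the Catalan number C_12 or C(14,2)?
C_12

C_12 = C(24,12)/(12+1) = 2,704,156/13 = 208,012; C(14,2) = 91.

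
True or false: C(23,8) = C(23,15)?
True

Explanation: C(23,8) = C(23,23-8) by the symmetry property; both equal 490,314.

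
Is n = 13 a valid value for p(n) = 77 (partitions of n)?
No
Pentagonal recurrence p(n) = p(n−1) + p(n−2) − p(n−5) − p(n−7) + …: p(13) = p(12) + p(11) − p(8) − p(6) + p(1) = 77 + 56 − 22 − 11 + 1 = 101, which does not equal 77.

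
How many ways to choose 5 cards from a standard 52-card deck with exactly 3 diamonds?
211,926

Explanation: 13 diamonds and 39 non-diamonds: C(13,3) × C(39,2) = 286 × 741 = 211,926.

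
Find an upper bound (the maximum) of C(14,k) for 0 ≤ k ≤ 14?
3,432

Reasoning: Maximum at k = 7: C(14,7) = 3,432.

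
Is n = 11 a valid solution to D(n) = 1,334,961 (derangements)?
No

Explanation: D(11) = (11-1)·[D(10) + D(9)] = 10·[1,334,961 + 133,496] = 14,684,570, which does not equal 1,334,961.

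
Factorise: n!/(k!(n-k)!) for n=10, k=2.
C(10,2) = 45

This is the binomial coefficient C(10,2) = 45.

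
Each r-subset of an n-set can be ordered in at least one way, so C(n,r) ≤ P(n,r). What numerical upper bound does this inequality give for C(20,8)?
5,079,110,400

Reasoning: P(20,8) = 20·19·18·17·16·15·14·13 = 5,079,110,400, so C(20,8) ≤ 5,079,110,400. (The bound is loose by a factor of 8! = 40,320: C(20,8) = 5,079,110,400/40,320 = 125,970.)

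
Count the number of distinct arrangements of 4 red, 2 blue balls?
15

Multinomial: 6!/(4! × 2!) = 15.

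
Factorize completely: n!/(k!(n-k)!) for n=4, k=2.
This is the binomial coefficient C(4,2) = 6.
Final answer: C(4,2) = 6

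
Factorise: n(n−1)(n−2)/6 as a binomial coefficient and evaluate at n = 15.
C(n,3); C(15,3) = 455

Solution: n(n−1)(n−2)/6 = n!/(3!(n−3)!) = C(n,3). At n = 15: C(15,3) = 455.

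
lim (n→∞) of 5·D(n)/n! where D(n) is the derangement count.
5/e

Explanation: D(n)/n! → 1/e, so 5·D(n)/n! → 5/e.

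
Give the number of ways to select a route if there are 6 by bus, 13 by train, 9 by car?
28
By the addition principle: 6 + 13 + 9 = 28.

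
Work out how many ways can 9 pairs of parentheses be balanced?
4,862

Explanation: Using the Catalan number formula: C_n = C(2n, n) / (n+1)
C_9 = C(18, 9) / (9+1)
     = 48620 / 10
     = 4,862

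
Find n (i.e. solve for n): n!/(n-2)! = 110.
11

Solution: n!/(n-2)! = n×(n-1), a product of 2 consecutive integers ≈ (n−0.5)^2. 110^(1/2) + 0.5 ≈ 11.0; check n = 11: 11×10 = 110 ✓. So n = 11.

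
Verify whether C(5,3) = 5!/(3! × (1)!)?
False

Working:
The correct denominator is 3!×2!, giving C(5,3) = 10; the stated RHS is 5!/(3!×1!) = 20 ≠ 10, so the statement does not hold.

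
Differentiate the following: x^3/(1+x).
(3x^2(1+x) - x^3)/(1+x)²

Quotient rule: [3x^{2}(1+x) - x^3]/(1+x)².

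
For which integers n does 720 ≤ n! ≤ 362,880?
n! is strictly increasing; 6! = 720 and 9! = 362,880, so valid n = 6, 7, 8, 9.

Answer: 6, 7, 8, 9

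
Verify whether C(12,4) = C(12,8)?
Symmetry C(n,k) = C(n,n-k): C(12,4) = 495 and C(12,8) = 495. Both sides agree, so the statement holds.

Answer: True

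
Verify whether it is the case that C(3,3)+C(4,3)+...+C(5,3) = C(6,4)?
True

Solution: Hockey stick identity gives Σ = C(6,4) = 15; RHS C(6,4) = 15.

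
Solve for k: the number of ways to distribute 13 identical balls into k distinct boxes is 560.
4

Solution: Stars and bars: the count is C(13+k−1, k−1), increasing in k. k=2: C(14,1) = 14, k=3: C(15,2) = 105, k=4: C(16,3) = 560 ✓. So k = 4.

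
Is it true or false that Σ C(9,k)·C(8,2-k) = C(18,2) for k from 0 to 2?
False

Working:
Vandermonde's identity gives C(17,2) = 136; RHS C(18,2) = 153.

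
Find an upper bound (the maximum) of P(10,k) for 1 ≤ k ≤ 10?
3,628,800

Working:
P(10,k) increases in k, so maximum at k = 10: 10! = 3,628,800.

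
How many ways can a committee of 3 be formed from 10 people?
C(10,3) = 10! / (3! × (10-3)!)
         = 10! / (3! × 7!)
         = 120
Final answer: 120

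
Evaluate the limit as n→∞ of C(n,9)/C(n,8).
∞

Solution: C(n,9)/C(n,8) = (n-8)/9 → ∞ as n → ∞.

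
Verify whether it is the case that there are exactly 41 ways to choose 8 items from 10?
C(10,8) = 45 ≠ 41.
Final answer: False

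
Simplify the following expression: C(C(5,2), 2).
45
C(5,2) = 10, then C(10, 2) = 45.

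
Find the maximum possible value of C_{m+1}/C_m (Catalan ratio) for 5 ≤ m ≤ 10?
7/2

Solution: C_{m+1}/C_m = 2(2m+1)/(m+2), which increases with m. Maximum at m = 10: 2·21/12 = 7/2.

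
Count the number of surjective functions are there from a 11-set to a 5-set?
Onto functions = 5! × S(11,5)
First compute S(11,5) via recurrence:
Using the Stirling recurrence: S(n,k) = k·S(n-1,k) + S(n-1,k-1)
S(11,5) = 5·S(10,5) + S(10,4)
         = 5·42525 + 34105
         = 212625 + 34105
         = 246,730
Then: 120 × 246730 = 29,607,600
Final answer: 29,607,600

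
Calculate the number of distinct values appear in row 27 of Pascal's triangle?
14

Reasoning: Row 27 has entries C(27,0)..C(27,27); by symmetry C(27,k)=C(27,27-k), giving 14 distinct values.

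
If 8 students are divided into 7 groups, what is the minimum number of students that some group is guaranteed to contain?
Pigeonhole: ⌈8/7⌉ = 2.

Answer: 2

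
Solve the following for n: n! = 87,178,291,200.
n! is strictly increasing. 12! = 479,001,600, 13! = 6,227,020,800, 14! = 87,178,291,200 ✓. So n = 14.
Final answer: 14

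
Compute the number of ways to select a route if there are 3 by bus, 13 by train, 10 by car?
26

By the addition principle: 3 + 13 + 10 = 26.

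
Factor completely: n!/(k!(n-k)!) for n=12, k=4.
C(12,4) = 495

Reasoning: This is the binomial coefficient C(12,4) = 495.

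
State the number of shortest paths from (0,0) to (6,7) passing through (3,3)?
700
To (3,3): C(6,3)=20. From there: C(7,3)=35. Total: 700.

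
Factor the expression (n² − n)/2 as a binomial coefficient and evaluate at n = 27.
C(n,2); C(27,2) = 351

Reasoning: (n² − n)/2 = n(n−1)/2 = C(n,2). At n = 27: C(27,2) = 351.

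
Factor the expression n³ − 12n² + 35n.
n(n − 5)(n − 7)

Reasoning: n³ − 12n² + 35n = n(n² − 12n + 35) = n(n − 5)(n − 7).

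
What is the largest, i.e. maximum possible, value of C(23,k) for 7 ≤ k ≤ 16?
1,352,078

C(23,k) is maximised at the centre of the row: C(23,11) = 1,352,078.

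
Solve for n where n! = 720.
6

Reasoning: n! is strictly increasing. 4! = 24, 5! = 120, 6! = 720 ✓. So n = 6.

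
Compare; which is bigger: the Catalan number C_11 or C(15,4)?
C_11

C_11 = C(22,11)/(11+1) = 705,432/12 = 58,786; C(15,4) = 1,365.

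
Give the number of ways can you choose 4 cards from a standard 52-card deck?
270,725

Solution: C(52,4) = 270,725.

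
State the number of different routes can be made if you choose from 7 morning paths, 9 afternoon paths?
63

Working:
By the multiplication principle: 7 × 9 = 63.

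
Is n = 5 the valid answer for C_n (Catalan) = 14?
No
C_5 = C(10,5)/(5+1) = 252/6 = 42, which does not equal 14.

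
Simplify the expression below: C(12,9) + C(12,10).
286

Reasoning: By Pascal's identity: C(13,10) = 286.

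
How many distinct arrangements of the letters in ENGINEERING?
277,200
Word has 11 letters (E=3, N=3, G=2, I=2, R=1). Arrangements: 11!/Π(k!) = 277,200.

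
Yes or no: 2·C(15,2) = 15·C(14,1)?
Absorption identity k·C(n,k) = n·C(n-1,k-1). LHS = 2·105 = 210; RHS = 15·14 = 210.
Final answer: Yes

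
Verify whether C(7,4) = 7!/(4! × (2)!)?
False

Explanation: The correct denominator is 4!×3!, giving C(7,4) = 35; the stated RHS is 7!/(4!×2!) = 105 ≠ 35, so the statement does not hold.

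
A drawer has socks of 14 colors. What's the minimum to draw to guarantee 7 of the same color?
85

Reasoning: Worst case: 6 of each = 84. One more: 85.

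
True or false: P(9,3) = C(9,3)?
False

Working:
P(9,3) = 504 but C(9,3) = 84; they differ by a factor of 3! = 6, so the statement does not hold.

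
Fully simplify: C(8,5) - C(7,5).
35

Reasoning: C(8,5) - C(7,5) = C(7,4) = 35.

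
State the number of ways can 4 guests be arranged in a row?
24

Arrangements of 4 distinct objects: 4! = 24.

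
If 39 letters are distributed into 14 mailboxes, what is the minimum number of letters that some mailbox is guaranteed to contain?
3

Working:
Pigeonhole: ⌈39/14⌉ = 3.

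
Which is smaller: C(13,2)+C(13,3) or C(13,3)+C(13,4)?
C(13,2)+C(13,3)

First=364, Second=1,001.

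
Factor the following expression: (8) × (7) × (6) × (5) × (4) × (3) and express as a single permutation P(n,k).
P(8,6) = 8!/(2)!
Product of 6 consecutive descending integers starting at 8: P(8,6) = 8!/2! = 20,160.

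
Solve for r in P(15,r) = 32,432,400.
7

P(15,r) = 15·14·…·(15−r+1), a product of r factors. Multiplying down from 15: 15 = 15; 15·14 = 210; 15·14·13 = 2,730; 15·14·13·12 = 32,760; 15·14·13·12·11 = 360,360; 15·14·13·12·11·10 = 3,603,600; 15·14·13·12·11·10·9 = 32,432,400 ✓ (7 factors). So r = 7.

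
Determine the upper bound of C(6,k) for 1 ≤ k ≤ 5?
20

Working:
C(6,k) is maximised at the centre of the row: C(6,3) = 20.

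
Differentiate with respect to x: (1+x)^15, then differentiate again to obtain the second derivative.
210(1+x)^13

Working:
First derivative: 15(1+x)^{14}. Second derivative: 15·14·(1+x)^{13} = 210(1+x)^{13}.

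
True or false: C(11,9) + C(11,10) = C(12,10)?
Pascal's identity C(n,k) + C(n,k+1) = C(n+1,k+1): 55 + 11 = 66 = C(12,10).

Answer: True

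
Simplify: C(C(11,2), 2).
1,485

Explanation: C(11,2) = 55, then C(55, 2) = 1,485.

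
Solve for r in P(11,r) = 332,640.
6

Working:
P(11,r) = 11·10·…·(11−r+1), a product of r factors. Multiplying down from 11: 11 = 11; 11·10 = 110; 11·10·9 = 990; 11·10·9·8 = 7,920; 11·10·9·8·7 = 55,440; 11·10·9·8·7·6 = 332,640 ✓ (6 factors). So r = 6.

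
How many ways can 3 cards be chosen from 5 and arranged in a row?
60
P(5,3) = 5!/(5-3)! = 60.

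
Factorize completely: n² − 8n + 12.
(n − 2)(n − 6)

Seek roots whose sum is 8 and product is 12: (2, 6). So n² − 8n + 12 = (n − 2)(n − 6).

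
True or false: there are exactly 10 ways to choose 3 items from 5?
True

Explanation: C(5,3) = 10.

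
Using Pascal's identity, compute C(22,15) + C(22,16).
C(22,15) + C(22,16) = C(23,16) = 245,157.
Final answer: 245,157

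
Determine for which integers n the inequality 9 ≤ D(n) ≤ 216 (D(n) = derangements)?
4, 5

Solution: Using D(n) = (n−1)[D(n−1) + D(n−2)] with D(1)=0, D(2)=1: D(3)=2; D(4)=9; D(5)=44; D(6)=265. So valid n = 4, 5.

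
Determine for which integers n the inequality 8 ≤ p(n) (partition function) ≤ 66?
6, 7, 8, 9, 10, 11

Tabulating p(n) via p(n) = p(n−1) + p(n−2) − p(n−5) − p(n−7) + …: p(5)=7; p(6)=11; p(7)=15; p(8)=22; p(9)=30; p(10)=42; p(11)=56; p(12)=77. So valid n = 6, 7, 8, 9, 10, 11.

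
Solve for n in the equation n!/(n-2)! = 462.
22

n!/(n-2)! = n×(n-1), a product of 2 consecutive integers ≈ (n−0.5)^2. 462^(1/2) + 0.5 ≈ 22.0; check n = 22: 22×21 = 462 ✓. So n = 22.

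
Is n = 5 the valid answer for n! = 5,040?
No

Solution: 5! = 5·4! = 5·24 = 120, which does not equal 5,040.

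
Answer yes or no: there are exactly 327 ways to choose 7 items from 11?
No

Solution: C(11,7) = 330 ≠ 327.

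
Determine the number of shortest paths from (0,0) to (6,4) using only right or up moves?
210

Reasoning: Choose 6 rights from 10 moves: C(10,6) = 210.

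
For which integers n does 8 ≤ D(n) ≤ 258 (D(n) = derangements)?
4, 5

Explanation: Using D(n) = (n−1)[D(n−1) + D(n−2)] with D(1)=0, D(2)=1: D(3)=2; D(4)=9; D(5)=44; D(6)=265. So valid n = 4, 5.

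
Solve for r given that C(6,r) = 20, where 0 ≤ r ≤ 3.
3

Solution: C(6,r) is increasing for 0 ≤ r ≤ 3. Stepping up (C(6,r+1) = C(6,r)·(6−r)/(r+1)): C(6,1) = 6, C(6,2) = 15, C(6,3) = 20 ✓. So r = 3.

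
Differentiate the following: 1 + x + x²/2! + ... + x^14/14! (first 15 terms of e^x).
1 + x + x²/2! + ... + x^13/13!

Working:
Differentiating term by term gives the first 14 terms of e^x.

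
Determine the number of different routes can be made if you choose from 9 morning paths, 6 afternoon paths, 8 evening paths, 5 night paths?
2,160

By the multiplication principle: 9 × 6 × 8 × 5 = 2,160.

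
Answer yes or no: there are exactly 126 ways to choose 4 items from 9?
Yes

Working:
C(9,4) = 126.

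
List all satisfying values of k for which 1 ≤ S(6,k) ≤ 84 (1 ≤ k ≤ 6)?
1, 2, 4, 5, 6

Explanation: S(6,1)=1; S(6,2)=31; S(6,3)=90; S(6,4)=65; S(6,5)=15; S(6,6)=1. So valid k = 1, 2, 4, 5, 6.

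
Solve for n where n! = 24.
4

Reasoning: n! is strictly increasing. 2! = 2, 3! = 6, 4! = 24 ✓. So n = 4.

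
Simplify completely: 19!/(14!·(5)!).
11,628

Explanation: This is C(19,14) = 11,628.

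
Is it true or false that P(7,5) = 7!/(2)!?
True
Permutation formula P(n,k) = n!/(n-k)!: 7!/2! = 5,040/2 = 2,520 = P(7,5). The statement holds.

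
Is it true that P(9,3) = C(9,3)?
P(9,3) = 504 but C(9,3) = 84; they differ by a factor of 3! = 6, so the statement does not hold.

Answer: False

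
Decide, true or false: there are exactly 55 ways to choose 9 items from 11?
True
C(11,9) = 55.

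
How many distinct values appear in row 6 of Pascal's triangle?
4

Row 6 has entries C(6,0)..C(6,6); by symmetry C(6,k)=C(6,6-k), giving 4 distinct values.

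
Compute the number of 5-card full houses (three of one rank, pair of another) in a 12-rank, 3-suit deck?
396

Solution: Triple rank: 12. Triple suits: C(3,3)=1. Pair rank: 11. Pair suits: C(3,2)=3. Total: 396.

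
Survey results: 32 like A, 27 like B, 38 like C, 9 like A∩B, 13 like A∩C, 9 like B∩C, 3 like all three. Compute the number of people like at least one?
|A∪B∪C| = 32+27+38-9-13-9+3 = 69.
Final answer: 69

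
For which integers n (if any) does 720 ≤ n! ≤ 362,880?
6, 7, 8, 9

Reasoning: n! is strictly increasing; 6! = 720 and 9! = 362,880, so valid n = 6, 7, 8, 9.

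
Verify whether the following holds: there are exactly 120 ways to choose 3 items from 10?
True

Working:
C(10,3) = 120.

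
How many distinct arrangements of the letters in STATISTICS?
50,400

Explanation: Word has 10 letters (S=3, T=3, A=1, I=2, C=1). Arrangements: 10!/Π(k!) = 50,400.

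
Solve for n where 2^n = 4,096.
12

Reasoning: 4,096 = 1,024 × 4 = 2^10 × 2^2 = 2^12, so n = 12.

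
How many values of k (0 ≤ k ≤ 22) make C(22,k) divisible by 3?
11

Working:
Checking C(22,k) mod 3 for k = 0..22: divisible at k = 2, 5, 6, 7, 8, 11, 14, 15, 16, 17, 20. That's 11 values.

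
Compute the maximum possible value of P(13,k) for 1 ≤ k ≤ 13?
6,227,020,800

Working:
P(13,k) increases in k, so maximum at k = 13: 13! = 6,227,020,800.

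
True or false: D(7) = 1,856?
False

Solution: Derangements of 7 elements: D(7) = (7-1)·[D(6) + D(5)] = 6·[265 + 44] = 1,854.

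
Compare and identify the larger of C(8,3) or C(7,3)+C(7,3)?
C(7,3)+C(7,3)

C(8,3)=56; C(7,3)+C(7,3)=35+35=70.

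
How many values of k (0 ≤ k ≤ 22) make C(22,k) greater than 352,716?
5

Solution: Row 22 is unimodal and symmetric about k=22/2. C(22,8)=319,770 ≤ 352,716; C(22,9)=497,420 > 352,716; by symmetry C(22,k) > 352,716 for k = 9..13. That's 13 - 9 + 1 = 5 values.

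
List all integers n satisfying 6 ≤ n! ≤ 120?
3, 4, 5

Solution: n! is strictly increasing; 3! = 6 and 5! = 120, so valid n = 3, 4, 5.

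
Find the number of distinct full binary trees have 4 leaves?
5

Using the Catalan number formula: C_n = C(2n, n) / (n+1)
C_3 = C(6, 3) / (3+1)
     = 20 / 4
     = 5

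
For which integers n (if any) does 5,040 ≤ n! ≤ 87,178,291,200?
7, 8, 9, 10, 11, 12, 13, 14
n! is strictly increasing; 7! = 5,040 and 14! = 87,178,291,200, so valid n = 7, 8, 9, 10, 11, 12, 13, 14.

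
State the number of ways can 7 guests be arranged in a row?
5,040

Solution: Arrangements of 7 distinct objects: 7! = 5,040.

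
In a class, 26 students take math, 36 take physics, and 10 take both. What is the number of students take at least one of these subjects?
52

Explanation: |A∪B| = |A|+|B|-|A∩B| = 26+36-10 = 52.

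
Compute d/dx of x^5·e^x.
Product rule: d/dx[x^5]·e^x + x^5·d/dx[e^x] = 5x^{4}e^x + x^5e^x.

Answer: (5x^4 + x^5)e^x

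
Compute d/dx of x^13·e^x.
(13x^12 + x^13)e^x

Reasoning: Product rule: d/dx[x^13]·e^x + x^13·d/dx[e^x] = 13x^{12}e^x + x^13e^x.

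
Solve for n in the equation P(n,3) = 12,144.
24

P(n,3) = n(n−1)(n−2) is increasing in n; n(n−1)(n−2) ≈ (n−1)^3 = 12,144 gives n ≈ 24.0. Check: P(22,3) = 9,240, P(23,3) = 10,626, P(24,3) = 12,144 ✓. So n = 24.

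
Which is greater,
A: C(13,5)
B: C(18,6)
B

Reasoning: A=C(13,5)=1,287, B=C(18,6)=18,564.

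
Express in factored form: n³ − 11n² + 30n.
n(n − 5)(n − 6)

Reasoning: n³ − 11n² + 30n = n(n² − 11n + 30) = n(n − 5)(n − 6).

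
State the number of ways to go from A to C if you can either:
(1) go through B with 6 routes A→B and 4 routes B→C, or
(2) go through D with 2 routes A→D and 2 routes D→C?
28

Route via B: 6×4=24. Route via D: 2×2=4. Total: 28.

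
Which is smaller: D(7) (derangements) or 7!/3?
7!/3

D(7) = (7-1)·[D(6) + D(5)] = 6·[265 + 44] = 1,854; 7!/3 = 5,040/3 = 1,680.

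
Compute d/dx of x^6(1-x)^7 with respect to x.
Product rule: 6x^{5}(1-x)^{7} + x^6·(-7)(1-x)^{6}.

Answer: 6x^5(1-x)^7 - 7x^6(1-x)^6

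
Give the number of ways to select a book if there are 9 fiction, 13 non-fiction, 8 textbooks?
By the addition principle: 9 + 13 + 8 = 30.
Final answer: 30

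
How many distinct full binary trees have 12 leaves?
58,786

Working:
Using the Catalan number formula: C_n = C(2n, n) / (n+1)
C_11 = C(22, 11) / (11+1)
     = 705432 / 12
     = 58,786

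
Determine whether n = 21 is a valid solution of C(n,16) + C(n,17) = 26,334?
C(21,16) + C(21,17) = 20,349 + 5,985 = 26,334, which equals 26,334.
Final answer: Yes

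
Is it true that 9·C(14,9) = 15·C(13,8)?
False
Absorption identity k·C(n,k) = n·C(n-1,k-1). LHS = 9·2002 = 18,018; RHS = 15·1287 = 19,305.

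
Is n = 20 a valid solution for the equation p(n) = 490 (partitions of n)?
No

Reasoning: Pentagonal recurrence p(n) = p(n−1) + p(n−2) − p(n−5) − p(n−7) + …: p(20) = p(19) + p(18) − p(15) − p(13) + p(8) + p(5) = 490 + 385 − 176 − 101 + 22 + 7 = 627, which does not equal 490.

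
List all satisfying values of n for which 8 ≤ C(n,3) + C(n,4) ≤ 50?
5, 6

Working:
C(4,3)+C(4,4)=5; C(5,3)+C(5,4)=15; C(6,3)+C(6,4)=35; C(7,3)+C(7,4)=70. So valid n = 5, 6.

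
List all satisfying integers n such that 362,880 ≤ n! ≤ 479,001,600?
n! is strictly increasing; 9! = 362,880 and 12! = 479,001,600, so valid n = 9, 10, 11, 12.
Final answer: 9, 10, 11, 12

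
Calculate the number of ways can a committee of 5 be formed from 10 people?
252

Solution: C(10,5) = 10! / (5! × (10-5)!)
         = 10! / (5! × 5!)
         = 252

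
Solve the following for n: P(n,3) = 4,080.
17

Explanation: P(n,3) = n(n−1)(n−2) is increasing in n; n(n−1)(n−2) ≈ (n−1)^3 = 4,080 gives n ≈ 17.0. Check: P(15,3) = 2,730, P(16,3) = 3,360, P(17,3) = 4,080 ✓. So n = 17.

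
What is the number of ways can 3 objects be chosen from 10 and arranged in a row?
720

Explanation: P(10,3) = 10!/(10-3)! = 720.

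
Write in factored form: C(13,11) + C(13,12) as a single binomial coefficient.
C(14,12)

Solution: By Pascal's identity: C(13,11) + C(13,12) = C(14,12) = 91.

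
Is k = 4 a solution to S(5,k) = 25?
S(5,4) = 4·S(4,4) + S(4,3) = 4·1 + 6 = 10, which does not equal 25.

Answer: No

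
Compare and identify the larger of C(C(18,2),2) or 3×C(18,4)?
C(C(18,2),2)
C(C(18,2),2)=11,628, 3×C(18,4)=9,180.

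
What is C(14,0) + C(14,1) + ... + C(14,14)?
Sum of binomial coefficients = 2^14 = 16,384.

Answer: 16,384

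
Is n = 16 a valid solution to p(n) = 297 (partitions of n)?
Pentagonal recurrence p(n) = p(n−1) + p(n−2) − p(n−5) − p(n−7) + …: p(16) = p(15) + p(14) − p(11) − p(9) + p(4) + p(1) = 176 + 135 − 56 − 30 + 5 + 1 = 231, which does not equal 297.

Answer: No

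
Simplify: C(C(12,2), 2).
2,145

Working:
C(12,2) = 66, then C(66, 2) = 2,145.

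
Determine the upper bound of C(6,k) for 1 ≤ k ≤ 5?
20
C(6,k) is maximised at the centre of the row: C(6,3) = 20.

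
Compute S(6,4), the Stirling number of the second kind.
65

Solution: Using the Stirling recurrence: S(n,k) = k·S(n-1,k) + S(n-1,k-1)
S(6,4) = 4·S(5,4) + S(5,3)
         = 4·10 + 25
         = 40 + 25
         = 65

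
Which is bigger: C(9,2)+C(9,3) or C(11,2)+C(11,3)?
C(11,2)+C(11,3)

Explanation: First=120, Second=220.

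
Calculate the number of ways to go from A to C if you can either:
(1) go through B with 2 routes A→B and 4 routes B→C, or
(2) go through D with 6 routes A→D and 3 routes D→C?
26

Route via B: 2×4=8. Route via D: 6×3=18. Total: 26.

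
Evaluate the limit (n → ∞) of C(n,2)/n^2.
1/2

Solution: C(n,2) ≈ n^2/2! for large n. Limit = 1/2! = 1/2.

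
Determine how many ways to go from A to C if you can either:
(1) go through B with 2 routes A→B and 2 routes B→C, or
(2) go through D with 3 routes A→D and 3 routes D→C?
13
Route via B: 2×2=4. Route via D: 3×3=9. Total: 13.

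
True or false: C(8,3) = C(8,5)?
True

Working:
C(8,3) = C(8,8-3) by the symmetry property; both equal 56.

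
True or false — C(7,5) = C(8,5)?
False

Reasoning: LHS = C(7,5) = 21; RHS = C(8,5) = 56. 21 ≠ 56, so the statement does not hold.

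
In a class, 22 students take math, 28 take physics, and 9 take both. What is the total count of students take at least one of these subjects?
41

Reasoning: |A∪B| = |A|+|B|-|A∩B| = 22+28-9 = 41.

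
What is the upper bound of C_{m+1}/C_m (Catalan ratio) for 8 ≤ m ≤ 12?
25/7

Solution: C_{m+1}/C_m = 2(2m+1)/(m+2), which increases with m. Maximum at m = 12: 2·25/14 = 25/7.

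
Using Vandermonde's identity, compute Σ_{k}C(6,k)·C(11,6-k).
12,376

Explanation: = C(6+11,6) = C(17,6) = 12,376.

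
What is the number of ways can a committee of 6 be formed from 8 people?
28

Explanation: C(8,6) = 8! / (6! × (8-6)!)
         = 8! / (6! × 2!)
         = 28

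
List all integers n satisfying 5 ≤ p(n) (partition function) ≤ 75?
Tabulating p(n) via p(n) = p(n−1) + p(n−2) − p(n−5) − p(n−7) + …: p(3)=3; p(4)=5; p(5)=7; p(6)=11; p(7)=15; p(8)=22; p(9)=30; p(10)=42; p(11)=56; p(12)=77. So valid n = 4, 5, 6, 7, 8, 9, 10, 11.

Answer: 4, 5, 6, 7, 8, 9, 10, 11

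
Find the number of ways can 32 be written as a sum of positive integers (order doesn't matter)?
8,349

Explanation: Pentagonal recurrence p(n) = p(n−1) + p(n−2) − p(n−5) − p(n−7) + …: p(32) = p(31) + p(30) − p(27) − p(25) + p(20) + p(17) − p(10) − p(6) = 6,842 + 5,604 − 3,010 − 1,958 + 627 + 297 − 42 − 11 = 8,349.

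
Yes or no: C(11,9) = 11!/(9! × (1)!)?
No

Working:
The correct denominator is 9!×2!, giving C(11,9) = 55; the stated RHS is 11!/(9!×1!) = 110 ≠ 55, so the statement does not hold.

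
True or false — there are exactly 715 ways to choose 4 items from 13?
True

Reasoning: C(13,4) = 715.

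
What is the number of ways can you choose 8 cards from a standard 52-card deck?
752,538,150
C(52,8) = 752,538,150.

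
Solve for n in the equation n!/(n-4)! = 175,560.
22
n!/(n-4)! = n×(n-1)×(n-2)×(n-3), a product of 4 consecutive integers ≈ (n−1.5)^4. 175,560^(1/4) + 1.5 ≈ 22.0; check n = 22: 22×21×20×19 = 175,560 ✓. So n = 22.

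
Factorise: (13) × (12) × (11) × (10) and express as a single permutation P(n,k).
P(13,4) = 13!/(9)!

Reasoning: Product of 4 consecutive descending integers starting at 13: P(13,4) = 13!/9! = 17,160.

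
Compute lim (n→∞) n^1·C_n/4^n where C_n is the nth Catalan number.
0

Explanation: C_n ~ 4^n/(n^(3/2)√π), so n^1·C_n/4^n ~ n^(1 − 3/2)/√π → 0.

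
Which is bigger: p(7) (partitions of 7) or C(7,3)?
C(7,3)

Solution: Pentagonal recurrence p(n) = p(n−1) + p(n−2) − p(n−5) − p(n−7) + …: p(7) = p(6) + p(5) − p(2) − p(0) = 11 + 7 − 2 − 1 = 15; C(7,3) = 35.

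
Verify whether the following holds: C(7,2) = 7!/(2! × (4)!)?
False

Reasoning: The correct denominator is 2!×5!, giving C(7,2) = 21; the stated RHS is 7!/(2!×4!) = 105 ≠ 21, so the statement does not hold.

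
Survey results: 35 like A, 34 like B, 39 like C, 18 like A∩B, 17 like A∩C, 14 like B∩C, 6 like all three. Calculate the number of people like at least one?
|A∪B∪C| = 35+34+39-18-17-14+6 = 65.

Answer: 65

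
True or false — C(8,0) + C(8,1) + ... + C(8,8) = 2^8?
Binomial theorem with x = y = 1: Σ C(8,i) = (1+1)^8 = 2^8 = 256. The statement holds.

Answer: True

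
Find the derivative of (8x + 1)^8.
64(8x + 1)^7

Chain rule: 8(8x+1)^{7} × 8 = 64(8x+1)^{7}.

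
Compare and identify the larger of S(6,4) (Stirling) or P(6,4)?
P(6,4)

S(6,4) = 4·S(5,4) + S(5,3) = 4·10 + 25 = 65; P(6,4) = 360.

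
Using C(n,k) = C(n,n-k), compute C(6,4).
15
C(6,4) = C(6,2) = 15.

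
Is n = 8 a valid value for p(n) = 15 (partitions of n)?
No

Explanation: Pentagonal recurrence p(n) = p(n−1) + p(n−2) − p(n−5) − p(n−7) + …: p(8) = p(7) + p(6) − p(3) − p(1) = 15 + 11 − 3 − 1 = 22, which does not equal 15.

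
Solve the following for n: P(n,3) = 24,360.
30

Solution: P(n,3) = n(n−1)(n−2) is increasing in n; n(n−1)(n−2) ≈ (n−1)^3 = 24,360 gives n ≈ 30.0. Check: P(28,3) = 19,656, P(29,3) = 21,924, P(30,3) = 24,360 ✓. So n = 30.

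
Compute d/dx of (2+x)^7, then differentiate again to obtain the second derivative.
42(2+x)^5

Explanation: First derivative: 7(2+x)^{6}. Second derivative: 7·6·(2+x)^{5} = 42(2+x)^{5}.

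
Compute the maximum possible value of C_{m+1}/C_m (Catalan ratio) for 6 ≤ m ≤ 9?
38/11
C_{m+1}/C_m = 2(2m+1)/(m+2), which increases with m. Maximum at m = 9: 2·19/11 = 38/11.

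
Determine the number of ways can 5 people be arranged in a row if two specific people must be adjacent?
48
Treat pair as unit: (5-1)! arrangements × 2 internal orders = 48.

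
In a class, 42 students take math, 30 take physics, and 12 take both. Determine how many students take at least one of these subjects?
60

|A∪B| = |A|+|B|-|A∩B| = 42+30-12 = 60.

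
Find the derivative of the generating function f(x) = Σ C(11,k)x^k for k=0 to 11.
Σ k·C(11,k)x^(k-1) for k=1 to 11

Explanation: Term-by-term differentiation gives Σ k·C(11,k)x^{k-1} for k=1 to 11.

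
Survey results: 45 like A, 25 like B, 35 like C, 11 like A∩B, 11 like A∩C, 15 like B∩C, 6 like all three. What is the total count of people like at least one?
74

Working:
|A∪B∪C| = 45+25+35-11-11-15+6 = 74.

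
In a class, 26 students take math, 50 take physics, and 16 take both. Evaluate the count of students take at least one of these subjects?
60
|A∪B| = |A|+|B|-|A∩B| = 26+50-16 = 60.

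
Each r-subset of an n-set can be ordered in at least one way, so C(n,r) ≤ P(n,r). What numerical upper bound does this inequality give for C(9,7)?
181,440

Working:
P(9,7) = 9·8·7·6·5·4·3 = 181,440, so C(9,7) ≤ 181,440. (The bound is loose by a factor of 7! = 5,040: C(9,7) = 181,440/5,040 = 36.)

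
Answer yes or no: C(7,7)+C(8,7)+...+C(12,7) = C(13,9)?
No

Hockey stick identity gives Σ = C(13,8) = 1,287; RHS C(13,9) = 715.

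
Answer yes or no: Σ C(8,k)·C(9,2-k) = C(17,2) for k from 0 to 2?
Yes

Reasoning: Vandermonde's identity gives C(17,2) = 136; RHS C(17,2) = 136.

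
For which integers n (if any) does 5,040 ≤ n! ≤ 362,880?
7, 8, 9

Working:
n! is strictly increasing; 7! = 5,040 and 9! = 362,880, so valid n = 7, 8, 9.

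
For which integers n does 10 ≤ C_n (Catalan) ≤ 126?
C_3=5; C_4=14; C_5=42; C_6=132. So valid n = 4, 5.
Final answer: 4, 5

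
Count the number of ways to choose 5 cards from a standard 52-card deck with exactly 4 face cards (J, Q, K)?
12 face cards and 40 non-face cards: C(12,4) × C(40,1) = 495 × 40 = 19,800.

Answer: 19,800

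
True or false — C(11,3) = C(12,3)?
LHS = C(11,3) = 165; RHS = C(12,3) = 220. 165 ≠ 220, so the statement does not hold.

Answer: False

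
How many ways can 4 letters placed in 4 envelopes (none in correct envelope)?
9

Solution: Using D(n) = (n-1)[D(n-1) + D(n-2)]:
D(4) = (4-1) × [D(3) + D(2)]
      = 3 × [2 + 1]
      = 3 × 3
      = 9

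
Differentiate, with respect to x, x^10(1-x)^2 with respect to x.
Product rule: 10x^{9}(1-x)^{2} + x^10·(-2)(1-x)^{1}.
Final answer: 10x^9(1-x)^2 - 2x^10(1-x)^1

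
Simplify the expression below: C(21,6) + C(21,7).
170,544
By Pascal's identity: C(22,7) = 170,544.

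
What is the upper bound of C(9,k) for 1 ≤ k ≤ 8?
126

C(9,k) is maximised at the centre of the row: C(9,4) = 126.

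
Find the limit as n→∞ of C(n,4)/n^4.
1/24

Explanation: C(n,4) ≈ n^4/4! for large n. Limit = 1/4! = 1/24.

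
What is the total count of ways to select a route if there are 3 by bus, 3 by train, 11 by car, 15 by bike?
By the addition principle: 3 + 3 + 11 + 15 = 32.

Answer: 32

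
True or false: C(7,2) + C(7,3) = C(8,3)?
True

Working:
Pascal's identity C(n,k) + C(n,k+1) = C(n+1,k+1): 21 + 35 = 56 = C(8,3).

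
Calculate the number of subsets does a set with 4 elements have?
Each element can be included or excluded: 2^4 = 16.

Answer: 16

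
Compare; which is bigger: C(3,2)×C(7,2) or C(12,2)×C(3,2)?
C(12,2)×C(3,2)
C(3,2)×C(7,2)=63, C(12,2)×C(3,2)=198.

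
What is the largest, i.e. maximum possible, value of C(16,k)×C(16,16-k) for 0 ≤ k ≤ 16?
165,636,900

Solution: C(16,k)·C(16,16-k) = C(16,k)², maximised at the centre k = 8: C(16,8)² = 165,636,900.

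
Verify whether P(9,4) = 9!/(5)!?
True

Solution: Permutation formula P(n,k) = n!/(n-k)!: 9!/5! = 362,880/120 = 3,024 = P(9,4). The statement holds.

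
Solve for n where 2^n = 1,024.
10

Solution: 2^10 = 1,024, so n = 10.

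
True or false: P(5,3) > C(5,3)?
True

Reasoning: P(5,3) = 60 and C(5,3) = 10; P(n,r) = r! × C(n,r) so P > C whenever r ≥ 2.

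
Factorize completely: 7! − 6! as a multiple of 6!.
6 × 6! = 4,320

Solution: 7! − 6! = 7·6! − 6! = (7 − 1)·6! = 6 × 6! = 4,320.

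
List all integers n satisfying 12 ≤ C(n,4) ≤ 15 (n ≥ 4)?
6
C(5,4)=5; C(6,4)=15; C(7,4)=35. So valid n = 6.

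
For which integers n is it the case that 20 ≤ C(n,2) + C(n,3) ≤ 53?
C(4,2)+C(4,3)=10; C(5,2)+C(5,3)=20; C(6,2)+C(6,3)=35; C(7,2)+C(7,3)=56. So valid n = 5, 6.

Answer: 5, 6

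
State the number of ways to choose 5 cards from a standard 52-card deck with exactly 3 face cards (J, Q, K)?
12 face cards and 40 non-face cards: C(12,3) × C(40,2) = 220 × 780 = 171,600.
Final answer: 171,600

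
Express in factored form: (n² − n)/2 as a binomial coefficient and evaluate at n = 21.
(n² − n)/2 = n(n−1)/2 = C(n,2). At n = 21: C(21,2) = 210.

Answer: C(n,2); C(21,2) = 210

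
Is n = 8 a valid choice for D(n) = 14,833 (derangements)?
D(8) = (8-1)·[D(7) + D(6)] = 7·[1,854 + 265] = 14,833, which equals 14,833.

Answer: Yes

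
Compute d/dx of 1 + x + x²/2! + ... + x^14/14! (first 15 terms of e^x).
1 + x + x²/2! + ... + x^13/13!
Differentiating term by term gives the first 14 terms of e^x.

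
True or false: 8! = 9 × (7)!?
False

Solution: 8! = 8 × 7! = 40,320, but 9 × 7! = 45,360.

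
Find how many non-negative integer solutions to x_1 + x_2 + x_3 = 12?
91

C(12+3-1, 3-1) = 91.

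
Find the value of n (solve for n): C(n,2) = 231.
22
C(n,2) = n(n−1)/2! is increasing in n, and n(n−1) = 2!·231 = 462 ≈ (n−0.5)^2 gives n ≈ 22.0. Check: C(20,2) = 190, C(21,2) = 210, C(22,2) = 231 ✓. So n = 22.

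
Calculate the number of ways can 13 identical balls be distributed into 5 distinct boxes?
2,380
C(13+5-1, 5-1) = C(17, 4) = 2,380.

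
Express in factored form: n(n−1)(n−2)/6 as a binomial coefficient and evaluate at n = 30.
n(n−1)(n−2)/6 = n!/(3!(n−3)!) = C(n,3). At n = 30: C(30,3) = 4,060.
Final answer: C(n,3); C(30,3) = 4,060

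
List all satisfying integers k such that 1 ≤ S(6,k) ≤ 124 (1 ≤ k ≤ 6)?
1, 2, 3, 4, 5, 6

Solution: S(6,1)=1; S(6,2)=31; S(6,3)=90; S(6,4)=65; S(6,5)=15; S(6,6)=1. So valid k = 1, 2, 3, 4, 5, 6.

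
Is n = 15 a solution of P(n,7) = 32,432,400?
P(15,7) = 15·14·13·12·11·10·9 = 32,432,400, which equals 32,432,400.
Final answer: Yes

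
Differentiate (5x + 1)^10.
50(5x + 1)^9

Explanation: Chain rule: 10(5x+1)^{9} × 5 = 50(5x+1)^{9}.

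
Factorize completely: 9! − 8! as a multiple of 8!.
8 × 8! = 322,560
9! − 8! = 9·8! − 8! = (9 − 1)·8! = 8 × 8! = 322,560.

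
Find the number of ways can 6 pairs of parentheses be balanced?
Using the Catalan number formula: C_n = C(2n, n) / (n+1)
C_6 = C(12, 6) / (6+1)
     = 924 / 7
     = 132
Final answer: 132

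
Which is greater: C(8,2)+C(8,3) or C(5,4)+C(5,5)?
C(8,2)+C(8,3)

Reasoning: First=84, Second=6.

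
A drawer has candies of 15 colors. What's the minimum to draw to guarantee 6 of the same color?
76

Worst case: 5 of each = 75. One more: 76.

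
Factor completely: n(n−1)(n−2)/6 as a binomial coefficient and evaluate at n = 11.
C(n,3); C(11,3) = 165

Reasoning: n(n−1)(n−2)/6 = n!/(3!(n−3)!) = C(n,3). At n = 11: C(11,3) = 165.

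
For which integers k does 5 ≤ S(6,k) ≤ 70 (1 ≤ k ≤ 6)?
2, 4, 5

Explanation: S(6,1)=1; S(6,2)=31; S(6,3)=90; S(6,4)=65; S(6,5)=15; S(6,6)=1. So valid k = 2, 4, 5.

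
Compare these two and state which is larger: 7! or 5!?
7!

7!=5,040, 5!=120. 7! > 5!.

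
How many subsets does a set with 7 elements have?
128

Each element can be included or excluded: 2^7 = 128.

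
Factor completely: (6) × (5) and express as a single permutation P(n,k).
P(6,2) = 6!/(4)!

Explanation: Product of 2 consecutive descending integers starting at 6: P(6,2) = 6!/4! = 30.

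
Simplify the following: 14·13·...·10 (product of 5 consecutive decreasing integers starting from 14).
240,240
This is P(14,5) = 14!/(9)! = 240,240.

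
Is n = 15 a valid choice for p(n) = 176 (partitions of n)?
Pentagonal recurrence p(n) = p(n−1) + p(n−2) − p(n−5) − p(n−7) + …: p(15) = p(14) + p(13) − p(10) − p(8) + p(3) + p(0) = 135 + 101 − 42 − 22 + 3 + 1 = 176, which equals 176.

Answer: Yes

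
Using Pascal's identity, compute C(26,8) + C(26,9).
4,686,825
C(26,8) + C(26,9) = C(27,9) = 4,686,825.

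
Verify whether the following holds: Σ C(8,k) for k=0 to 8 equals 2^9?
Binomial theorem: Σ C(8,k) = (1+1)^8 = 2^8 = 256; RHS 2^9 = 512.

Answer: False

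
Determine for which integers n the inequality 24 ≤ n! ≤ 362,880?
4, 5, 6, 7, 8, 9
n! is strictly increasing; 4! = 24 and 9! = 362,880, so valid n = 4, 5, 6, 7, 8, 9.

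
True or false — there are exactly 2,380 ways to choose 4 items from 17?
C(17,4) = 2,380.
Final answer: True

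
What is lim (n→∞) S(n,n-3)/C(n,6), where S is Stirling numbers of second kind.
15
The leading term of S(n,n-3) as a polynomial in n is (5)!!·C(n,6), so the ratio → (5)!! = 15.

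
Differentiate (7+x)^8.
8(7+x)^7

Using the power rule: d/dx (7+x)^8 = 8(7+x)^{7}.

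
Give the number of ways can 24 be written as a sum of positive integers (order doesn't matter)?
1,575

Reasoning: Pentagonal recurrence p(n) = p(n−1) + p(n−2) − p(n−5) − p(n−7) + …: p(24) = p(23) + p(22) − p(19) − p(17) + p(12) + p(9) − p(2) = 1,255 + 1,002 − 490 − 297 + 77 + 30 − 2 = 1,575.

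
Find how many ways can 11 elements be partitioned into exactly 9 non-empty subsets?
This equals S(11,9), the Stirling number of the 2nd kind.
Using the Stirling recurrence: S(n,k) = k·S(n-1,k) + S(n-1,k-1)
S(11,9) = 9·S(10,9) + S(10,8)
         = 9·45 + 750
         = 405 + 750
         = 1,155

Answer: 1,155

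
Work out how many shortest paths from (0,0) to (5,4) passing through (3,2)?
60
To (3,2): C(5,3)=10. From there: C(4,2)=6. Total: 60.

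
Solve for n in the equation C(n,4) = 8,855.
23
C(n,4) = n(n−1)(n−2)(n−3)/4! is increasing in n, and n(n−1)(n−2)(n−3) = 4!·8,855 = 212,520 ≈ (n−1.5)^4 gives n ≈ 23.0. Check: C(21,4) = 5,985, C(22,4) = 7,315, C(23,4) = 8,855 ✓. So n = 23.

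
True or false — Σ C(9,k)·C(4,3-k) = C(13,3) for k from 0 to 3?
True

Working:
Vandermonde's identity gives C(13,3) = 286; RHS C(13,3) = 286.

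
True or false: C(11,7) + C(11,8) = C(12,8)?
Pascal's identity C(n,k) + C(n,k+1) = C(n+1,k+1): 330 + 165 = 495 = C(12,8).

Answer: True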